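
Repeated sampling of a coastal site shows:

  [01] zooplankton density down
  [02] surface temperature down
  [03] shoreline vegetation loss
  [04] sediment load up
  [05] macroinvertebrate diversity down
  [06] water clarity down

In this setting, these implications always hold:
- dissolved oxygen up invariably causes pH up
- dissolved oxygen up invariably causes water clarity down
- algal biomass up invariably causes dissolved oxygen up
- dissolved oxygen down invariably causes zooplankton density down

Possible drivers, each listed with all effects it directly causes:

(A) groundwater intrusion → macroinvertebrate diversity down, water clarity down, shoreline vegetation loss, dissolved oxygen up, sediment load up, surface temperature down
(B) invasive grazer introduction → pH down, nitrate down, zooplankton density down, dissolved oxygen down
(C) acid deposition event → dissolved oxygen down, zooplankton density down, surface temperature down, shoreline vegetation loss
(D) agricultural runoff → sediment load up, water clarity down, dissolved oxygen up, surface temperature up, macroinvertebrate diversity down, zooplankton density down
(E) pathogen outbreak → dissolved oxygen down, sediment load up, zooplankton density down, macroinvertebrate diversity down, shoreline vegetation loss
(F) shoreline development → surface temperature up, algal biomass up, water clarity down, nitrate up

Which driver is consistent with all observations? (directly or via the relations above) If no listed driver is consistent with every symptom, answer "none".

none

For each candidate, compare predicted effects to what was observed:
(A) groundwater intrusion — does not account for zooplankton density down
(B) invasive grazer introduction — does not account for surface temperature down, shoreline vegetation loss, sediment load up, macroinvertebrate diversity down, water clarity down
(C) acid deposition event — zooplankton density down yes; surface temperature down yes; shoreline vegetation loss yes; sediment load up NO; macroinvertebrate diversity down NO; water clarity down NO
(D) agricultural runoff — zooplankton density down yes; surface temperature down NO; shoreline vegetation loss NO; sediment load up yes; macroinvertebrate diversity down yes; water clarity down yes
(E) pathogen outbreak — does not account for surface temperature down, water clarity down
(F) shoreline development — fails on zooplankton density down, surface temperature down, shoreline vegetation loss, sediment load up, macroinvertebrate diversity down (predicts surface temperature up, not surface temperature down)
None of the listed candidates fits everything.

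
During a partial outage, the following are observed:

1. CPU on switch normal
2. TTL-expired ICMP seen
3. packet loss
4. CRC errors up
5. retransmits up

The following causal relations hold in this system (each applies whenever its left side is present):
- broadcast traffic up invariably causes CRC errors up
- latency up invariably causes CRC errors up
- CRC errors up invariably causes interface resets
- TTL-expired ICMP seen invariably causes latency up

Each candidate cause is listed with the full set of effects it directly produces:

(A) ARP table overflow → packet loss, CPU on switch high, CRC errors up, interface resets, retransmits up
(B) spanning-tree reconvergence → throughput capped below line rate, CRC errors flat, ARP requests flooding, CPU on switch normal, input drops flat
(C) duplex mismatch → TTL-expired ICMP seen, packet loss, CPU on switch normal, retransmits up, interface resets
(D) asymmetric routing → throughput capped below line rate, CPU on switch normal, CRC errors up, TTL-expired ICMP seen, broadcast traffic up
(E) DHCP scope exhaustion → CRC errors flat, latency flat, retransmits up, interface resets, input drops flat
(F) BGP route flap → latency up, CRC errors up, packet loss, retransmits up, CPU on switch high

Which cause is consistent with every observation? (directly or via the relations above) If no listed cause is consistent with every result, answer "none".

Checking each candidate against the observations:
(A) ARP table overflow — CPU on switch normal miss; TTL-expired ICMP seen miss; packet loss match; CRC errors up match; retransmits up match
(B) spanning-tree reconvergence — CPU on switch normal match; TTL-expired ICMP seen miss; packet loss miss; CRC errors up miss; retransmits up miss
(C) duplex mismatch — CPU on switch normal match; TTL-expired ICMP seen match; packet loss match; CRC errors up match (through TTL-expired ICMP seen → latency up → CRC errors up); retransmits up match
(D) asymmetric routing — does not account for packet loss, retransmits up
(E) DHCP scope exhaustion — CPU on switch normal miss; TTL-expired ICMP seen miss; packet loss miss; CRC errors up miss; retransmits up match
(F) BGP route flap — CPU on switch normal miss; TTL-expired ICMP seen miss; packet loss match; CRC errors up match; retransmits up match
Only (C) is consistent with every observation.

C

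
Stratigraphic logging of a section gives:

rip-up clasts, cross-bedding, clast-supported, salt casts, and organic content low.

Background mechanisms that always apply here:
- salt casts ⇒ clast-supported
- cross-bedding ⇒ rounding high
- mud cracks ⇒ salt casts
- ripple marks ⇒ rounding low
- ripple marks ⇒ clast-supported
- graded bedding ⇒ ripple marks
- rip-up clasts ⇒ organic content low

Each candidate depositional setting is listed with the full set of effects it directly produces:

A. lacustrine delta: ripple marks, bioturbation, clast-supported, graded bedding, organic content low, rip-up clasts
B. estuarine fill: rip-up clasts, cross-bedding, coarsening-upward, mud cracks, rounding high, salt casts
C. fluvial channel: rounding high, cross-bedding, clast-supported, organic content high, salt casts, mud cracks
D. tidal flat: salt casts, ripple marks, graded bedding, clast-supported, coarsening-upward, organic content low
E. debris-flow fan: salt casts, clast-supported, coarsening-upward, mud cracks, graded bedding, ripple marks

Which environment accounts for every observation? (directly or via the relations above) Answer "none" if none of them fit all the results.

Per-candidate check:
(A) lacustrine delta — rip-up clasts yes; cross-bedding NO; clast-supported yes; salt casts NO; organic content low yes
(B) estuarine fill — rip-up clasts yes; cross-bedding yes; clast-supported yes (through salt casts → clast-supported); salt casts yes; organic content low yes (through rip-up clasts → organic content low)
(C) fluvial channel — rip-up clasts NO; cross-bedding yes; clast-supported yes; salt casts yes; organic content low NO
(D) tidal flat — does not account for rip-up clasts, cross-bedding
(E) debris-flow fan — rip-up clasts NO; cross-bedding NO; clast-supported yes; salt casts yes; organic content low NO
(B) is the only candidate with no mismatches.

B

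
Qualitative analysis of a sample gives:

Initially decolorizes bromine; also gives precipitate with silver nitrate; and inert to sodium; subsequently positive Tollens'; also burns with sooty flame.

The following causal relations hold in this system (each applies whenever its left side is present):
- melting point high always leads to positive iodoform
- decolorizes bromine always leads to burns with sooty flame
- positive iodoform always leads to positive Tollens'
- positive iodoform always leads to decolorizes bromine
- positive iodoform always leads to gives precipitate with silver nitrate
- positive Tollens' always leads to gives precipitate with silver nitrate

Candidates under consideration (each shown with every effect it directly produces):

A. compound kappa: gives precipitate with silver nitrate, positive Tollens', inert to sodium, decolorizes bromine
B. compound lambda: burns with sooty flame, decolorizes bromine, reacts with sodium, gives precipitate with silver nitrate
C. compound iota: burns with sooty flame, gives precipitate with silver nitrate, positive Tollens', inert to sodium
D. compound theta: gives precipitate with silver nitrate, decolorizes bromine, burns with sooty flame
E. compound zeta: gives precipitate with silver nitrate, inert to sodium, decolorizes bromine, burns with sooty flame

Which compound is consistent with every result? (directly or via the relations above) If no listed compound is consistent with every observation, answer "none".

A

Testing each hypothesis:
(A) compound kappa — decolorizes bromine match; gives precipitate with silver nitrate match; inert to sodium match; positive Tollens' match; burns with sooty flame match (via decolorizes bromine → burns with sooty flame)
(B) compound lambda — fails on inert to sodium, positive Tollens' (predicts reacts with sodium, not inert to sodium)
(C) compound iota — does not account for decolorizes bromine
(D) compound theta — decolorizes bromine match; gives precipitate with silver nitrate match; inert to sodium miss; positive Tollens' miss; burns with sooty flame match
(E) compound zeta — decolorizes bromine match; gives precipitate with silver nitrate match; inert to sodium match; positive Tollens' miss; burns with sooty flame match
(A) is the only candidate with no mismatches.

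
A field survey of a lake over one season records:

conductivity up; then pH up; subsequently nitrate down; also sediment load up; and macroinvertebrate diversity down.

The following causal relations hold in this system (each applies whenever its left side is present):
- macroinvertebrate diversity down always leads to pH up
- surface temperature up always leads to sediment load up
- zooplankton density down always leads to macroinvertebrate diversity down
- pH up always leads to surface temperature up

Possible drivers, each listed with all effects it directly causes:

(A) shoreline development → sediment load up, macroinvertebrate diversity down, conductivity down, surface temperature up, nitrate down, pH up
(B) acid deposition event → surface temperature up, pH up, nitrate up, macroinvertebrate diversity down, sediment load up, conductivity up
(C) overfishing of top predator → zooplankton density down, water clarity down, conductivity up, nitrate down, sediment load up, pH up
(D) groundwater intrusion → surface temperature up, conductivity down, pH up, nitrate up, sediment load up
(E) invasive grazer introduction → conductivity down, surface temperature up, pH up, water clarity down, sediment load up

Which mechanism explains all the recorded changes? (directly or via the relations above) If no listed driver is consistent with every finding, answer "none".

C

Testing each hypothesis:
(A) shoreline development — conductivity up miss; pH up match; nitrate down match; sediment load up match; macroinvertebrate diversity down match
(B) acid deposition event — fails on nitrate down (predicts nitrate up, not nitrate down)
(C) overfishing of top predator — conductivity up match; pH up match; nitrate down match; sediment load up match; macroinvertebrate diversity down match (through zooplankton density down → macroinvertebrate diversity down)
(D) groundwater intrusion — conductivity up miss; pH up match; nitrate down miss; sediment load up match; macroinvertebrate diversity down miss
(E) invasive grazer introduction — fails on conductivity up, nitrate down, macroinvertebrate diversity down (predicts conductivity down, not conductivity up)
Only (C) is consistent with every observation.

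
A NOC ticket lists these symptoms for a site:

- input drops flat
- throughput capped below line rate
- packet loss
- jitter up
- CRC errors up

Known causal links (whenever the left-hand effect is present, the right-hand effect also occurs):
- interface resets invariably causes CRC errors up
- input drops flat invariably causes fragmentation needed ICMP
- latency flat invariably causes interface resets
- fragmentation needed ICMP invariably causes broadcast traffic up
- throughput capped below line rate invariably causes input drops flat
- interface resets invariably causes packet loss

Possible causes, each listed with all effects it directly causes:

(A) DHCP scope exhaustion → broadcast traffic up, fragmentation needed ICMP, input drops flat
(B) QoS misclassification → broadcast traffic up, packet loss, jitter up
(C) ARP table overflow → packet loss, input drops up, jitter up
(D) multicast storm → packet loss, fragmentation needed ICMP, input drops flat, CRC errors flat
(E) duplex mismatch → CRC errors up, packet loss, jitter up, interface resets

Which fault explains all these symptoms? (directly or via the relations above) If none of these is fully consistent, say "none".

none

For each candidate, compare predicted effects to what was observed:
(A) DHCP scope exhaustion — input drops flat match; throughput capped below line rate miss; packet loss miss; jitter up miss; CRC errors up miss
(B) QoS misclassification — input drops flat miss; throughput capped below line rate miss; packet loss match; jitter up match; CRC errors up miss
(C) ARP table overflow — input drops flat miss; throughput capped below line rate miss; packet loss match; jitter up match; CRC errors up miss
(D) multicast storm — fails on throughput capped below line rate, jitter up, CRC errors up (predicts CRC errors flat, not CRC errors up)
(E) duplex mismatch — does not account for input drops flat, throughput capped below line rate
None of the listed candidates fits everything.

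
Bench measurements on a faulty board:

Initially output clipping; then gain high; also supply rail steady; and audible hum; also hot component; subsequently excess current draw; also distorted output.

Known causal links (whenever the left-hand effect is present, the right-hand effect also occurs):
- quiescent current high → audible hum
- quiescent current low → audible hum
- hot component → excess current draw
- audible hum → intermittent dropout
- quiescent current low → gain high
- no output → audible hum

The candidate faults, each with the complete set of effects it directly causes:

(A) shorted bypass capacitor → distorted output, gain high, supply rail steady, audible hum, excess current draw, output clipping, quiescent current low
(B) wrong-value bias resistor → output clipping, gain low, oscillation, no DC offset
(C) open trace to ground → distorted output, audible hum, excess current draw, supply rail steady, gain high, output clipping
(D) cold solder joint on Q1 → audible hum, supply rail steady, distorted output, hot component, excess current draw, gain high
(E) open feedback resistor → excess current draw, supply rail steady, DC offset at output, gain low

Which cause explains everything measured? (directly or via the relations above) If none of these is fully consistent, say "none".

Checking each candidate against the observations:
(A) shorted bypass capacitor — output clipping +; gain high +; supply rail steady +; audible hum +; hot component -; excess current draw +; distorted output +
(B) wrong-value bias resistor — output clipping +; gain high -; supply rail steady -; audible hum -; hot component -; excess current draw -; distorted output -
(C) open trace to ground — output clipping +; gain high +; supply rail steady +; audible hum +; hot component -; excess current draw +; distorted output +
(D) cold solder joint on Q1 — does not account for output clipping
(E) open feedback resistor — fails on output clipping, gain high, audible hum, hot component, distorted output (predicts gain low, not gain high)
Every candidate fails on at least one observation.

none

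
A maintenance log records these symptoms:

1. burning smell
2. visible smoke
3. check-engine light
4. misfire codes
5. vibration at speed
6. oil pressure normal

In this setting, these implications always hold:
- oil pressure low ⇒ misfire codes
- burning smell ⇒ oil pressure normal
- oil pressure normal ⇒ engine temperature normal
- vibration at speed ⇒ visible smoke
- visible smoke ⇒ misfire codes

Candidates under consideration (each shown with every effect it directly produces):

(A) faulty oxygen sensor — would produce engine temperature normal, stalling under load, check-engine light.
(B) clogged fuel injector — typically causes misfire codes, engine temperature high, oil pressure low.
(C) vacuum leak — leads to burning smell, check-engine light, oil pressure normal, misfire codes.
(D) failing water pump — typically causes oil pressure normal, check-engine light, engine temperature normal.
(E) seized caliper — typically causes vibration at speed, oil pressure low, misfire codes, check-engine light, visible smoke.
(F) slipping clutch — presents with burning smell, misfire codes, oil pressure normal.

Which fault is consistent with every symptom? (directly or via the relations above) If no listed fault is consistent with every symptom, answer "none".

Checking each candidate against the observations:
(A) faulty oxygen sensor — burning smell NO; visible smoke NO; check-engine light yes; misfire codes NO; vibration at speed NO; oil pressure normal NO
(B) clogged fuel injector — fails on burning smell, visible smoke, check-engine light, vibration at speed, oil pressure normal (predicts oil pressure low, not oil pressure normal)
(C) vacuum leak — burning smell yes; visible smoke NO; check-engine light yes; misfire codes yes; vibration at speed NO; oil pressure normal yes
(D) failing water pump — does not account for burning smell, visible smoke, misfire codes, vibration at speed
(E) seized caliper — fails on burning smell, oil pressure normal (predicts oil pressure low, not oil pressure normal)
(F) slipping clutch — burning smell yes; visible smoke NO; check-engine light NO; misfire codes yes; vibration at speed NO; oil pressure normal yes
None of the listed candidates fits everything.

none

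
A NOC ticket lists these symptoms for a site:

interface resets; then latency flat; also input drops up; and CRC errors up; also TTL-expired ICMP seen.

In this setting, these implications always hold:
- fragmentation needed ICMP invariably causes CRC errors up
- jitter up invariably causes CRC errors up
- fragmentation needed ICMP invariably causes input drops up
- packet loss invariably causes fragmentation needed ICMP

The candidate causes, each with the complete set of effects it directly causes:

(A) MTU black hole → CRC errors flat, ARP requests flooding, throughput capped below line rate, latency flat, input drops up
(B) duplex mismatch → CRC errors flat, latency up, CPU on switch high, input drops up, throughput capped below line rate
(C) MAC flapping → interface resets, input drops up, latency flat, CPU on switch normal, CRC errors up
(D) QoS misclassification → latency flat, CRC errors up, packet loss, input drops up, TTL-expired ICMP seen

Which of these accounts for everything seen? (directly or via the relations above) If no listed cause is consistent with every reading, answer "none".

Per-candidate check:
(A) MTU black hole — fails on interface resets, CRC errors up, TTL-expired ICMP seen (predicts CRC errors flat, not CRC errors up)
(B) duplex mismatch — interface resets -; latency flat -; input drops up +; CRC errors up -; TTL-expired ICMP seen -
(C) MAC flapping — does not account for TTL-expired ICMP seen
(D) QoS misclassification — interface resets -; latency flat +; input drops up +; CRC errors up +; TTL-expired ICMP seen +
None of the listed candidates fits everything.

none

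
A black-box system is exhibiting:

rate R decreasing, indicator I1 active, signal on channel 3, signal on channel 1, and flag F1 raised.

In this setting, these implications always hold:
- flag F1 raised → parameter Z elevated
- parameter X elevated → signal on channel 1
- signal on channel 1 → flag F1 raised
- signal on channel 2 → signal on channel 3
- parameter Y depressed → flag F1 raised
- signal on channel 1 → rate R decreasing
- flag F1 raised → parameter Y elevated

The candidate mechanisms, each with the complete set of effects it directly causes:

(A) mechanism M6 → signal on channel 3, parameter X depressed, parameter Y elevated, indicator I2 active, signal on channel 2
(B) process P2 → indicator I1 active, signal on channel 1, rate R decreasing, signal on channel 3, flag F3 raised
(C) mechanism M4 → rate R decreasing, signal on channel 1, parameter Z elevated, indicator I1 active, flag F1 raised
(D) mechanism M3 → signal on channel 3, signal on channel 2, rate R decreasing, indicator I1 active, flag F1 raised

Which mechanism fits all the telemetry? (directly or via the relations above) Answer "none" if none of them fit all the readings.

Checking each candidate against the observations:
(A) mechanism M6 — does not account for rate R decreasing, indicator I1 active, signal on channel 1, flag F1 raised
(B) process P2 — rate R decreasing match; indicator I1 active match; signal on channel 3 match; signal on channel 1 match; flag F1 raised match (via signal on channel 1 → flag F1 raised)
(C) mechanism M4 — rate R decreasing match; indicator I1 active match; signal on channel 3 miss; signal on channel 1 match; flag F1 raised match
(D) mechanism M3 — rate R decreasing match; indicator I1 active match; signal on channel 3 match; signal on channel 1 miss; flag F1 raised match
Only (B) is consistent with every observation.

B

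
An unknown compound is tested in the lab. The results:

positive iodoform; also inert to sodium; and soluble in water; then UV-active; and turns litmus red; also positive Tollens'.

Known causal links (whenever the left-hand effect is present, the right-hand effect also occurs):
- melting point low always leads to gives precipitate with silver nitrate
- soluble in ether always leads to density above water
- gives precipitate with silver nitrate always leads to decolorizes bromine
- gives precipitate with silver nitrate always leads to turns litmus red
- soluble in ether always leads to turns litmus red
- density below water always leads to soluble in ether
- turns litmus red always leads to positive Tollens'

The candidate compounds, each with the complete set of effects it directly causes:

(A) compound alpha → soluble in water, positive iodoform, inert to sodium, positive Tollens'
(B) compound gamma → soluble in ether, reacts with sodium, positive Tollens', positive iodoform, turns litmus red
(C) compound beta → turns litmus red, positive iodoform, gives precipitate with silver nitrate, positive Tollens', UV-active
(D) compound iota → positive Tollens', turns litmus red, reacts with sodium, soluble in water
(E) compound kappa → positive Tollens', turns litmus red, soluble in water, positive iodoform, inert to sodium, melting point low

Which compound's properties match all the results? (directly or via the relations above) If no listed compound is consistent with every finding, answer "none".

Testing each hypothesis:
(A) compound alpha — does not account for UV-active, turns litmus red
(B) compound gamma — fails on inert to sodium, soluble in water, UV-active (predicts reacts with sodium, not inert to sodium)
(C) compound beta — does not account for inert to sodium, soluble in water
(D) compound iota — fails on positive iodoform, inert to sodium, UV-active (predicts reacts with sodium, not inert to sodium)
(E) compound kappa — does not account for UV-active
No candidate is consistent with all observations.

none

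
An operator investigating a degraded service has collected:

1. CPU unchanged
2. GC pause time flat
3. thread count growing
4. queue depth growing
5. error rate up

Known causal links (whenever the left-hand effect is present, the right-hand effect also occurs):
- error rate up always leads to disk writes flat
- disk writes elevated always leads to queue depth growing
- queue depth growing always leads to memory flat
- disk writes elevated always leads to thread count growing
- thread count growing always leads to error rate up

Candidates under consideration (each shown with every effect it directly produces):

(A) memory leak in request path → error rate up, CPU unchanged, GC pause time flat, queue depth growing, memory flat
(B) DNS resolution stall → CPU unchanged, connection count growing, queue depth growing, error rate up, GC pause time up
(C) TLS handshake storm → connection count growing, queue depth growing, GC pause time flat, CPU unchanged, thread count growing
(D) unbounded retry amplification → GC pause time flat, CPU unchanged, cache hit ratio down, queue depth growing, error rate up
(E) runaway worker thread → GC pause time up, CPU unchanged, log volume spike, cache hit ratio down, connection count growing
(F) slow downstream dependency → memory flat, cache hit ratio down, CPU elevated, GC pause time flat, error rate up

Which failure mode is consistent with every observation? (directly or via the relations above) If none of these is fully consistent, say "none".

Checking each candidate against the observations:
(A) memory leak in request path — does not account for thread count growing
(B) DNS resolution stall — fails on GC pause time flat, thread count growing (predicts GC pause time up, not GC pause time flat)
(C) TLS handshake storm — CPU unchanged ✓; GC pause time flat ✓; thread count growing ✓; queue depth growing ✓; error rate up ✓ (via thread count growing → error rate up)
(D) unbounded retry amplification — CPU unchanged ✓; GC pause time flat ✓; thread count growing ✗; queue depth growing ✓; error rate up ✓
(E) runaway worker thread — fails on GC pause time flat, thread count growing, queue depth growing, error rate up (predicts GC pause time up, not GC pause time flat)
(F) slow downstream dependency — CPU unchanged ✗; GC pause time flat ✓; thread count growing ✗; queue depth growing ✗; error rate up ✓
(C) is the only candidate with no mismatches.

C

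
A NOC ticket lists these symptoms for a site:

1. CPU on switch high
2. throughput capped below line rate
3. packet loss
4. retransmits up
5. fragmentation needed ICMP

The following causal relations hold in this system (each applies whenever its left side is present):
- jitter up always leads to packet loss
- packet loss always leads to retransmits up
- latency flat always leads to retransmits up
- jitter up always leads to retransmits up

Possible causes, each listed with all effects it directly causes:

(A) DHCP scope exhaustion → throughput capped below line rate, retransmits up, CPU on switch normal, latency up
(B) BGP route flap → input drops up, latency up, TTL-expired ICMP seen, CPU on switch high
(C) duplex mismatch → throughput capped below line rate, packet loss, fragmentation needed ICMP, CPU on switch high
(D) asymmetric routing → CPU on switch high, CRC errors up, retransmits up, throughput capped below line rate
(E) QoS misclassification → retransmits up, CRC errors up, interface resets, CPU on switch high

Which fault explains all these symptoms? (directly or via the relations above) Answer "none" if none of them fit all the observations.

C

Testing each hypothesis:
(A) DHCP scope exhaustion — CPU on switch high miss; throughput capped below line rate match; packet loss miss; retransmits up match; fragmentation needed ICMP miss
(B) BGP route flap — CPU on switch high match; throughput capped below line rate miss; packet loss miss; retransmits up miss; fragmentation needed ICMP miss
(C) duplex mismatch — CPU on switch high match; throughput capped below line rate match; packet loss match; retransmits up match (through packet loss → retransmits up); fragmentation needed ICMP match
(D) asymmetric routing — CPU on switch high match; throughput capped below line rate match; packet loss miss; retransmits up match; fragmentation needed ICMP miss
(E) QoS misclassification — does not account for throughput capped below line rate, packet loss, fragmentation needed ICMP
(C) alone accounts for all the evidence.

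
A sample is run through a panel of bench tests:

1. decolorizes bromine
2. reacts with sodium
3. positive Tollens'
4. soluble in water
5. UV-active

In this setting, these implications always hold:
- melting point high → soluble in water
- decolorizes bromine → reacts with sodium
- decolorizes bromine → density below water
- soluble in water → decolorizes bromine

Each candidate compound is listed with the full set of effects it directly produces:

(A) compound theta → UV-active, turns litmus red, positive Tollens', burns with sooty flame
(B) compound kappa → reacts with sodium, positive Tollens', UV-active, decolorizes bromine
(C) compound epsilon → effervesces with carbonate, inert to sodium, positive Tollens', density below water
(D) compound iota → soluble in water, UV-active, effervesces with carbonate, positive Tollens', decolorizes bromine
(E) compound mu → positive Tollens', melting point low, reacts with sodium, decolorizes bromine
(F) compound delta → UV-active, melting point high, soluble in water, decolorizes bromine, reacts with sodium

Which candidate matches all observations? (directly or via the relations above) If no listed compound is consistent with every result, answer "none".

D

For each candidate, compare predicted effects to what was observed:
(A) compound theta — decolorizes bromine NO; reacts with sodium NO; positive Tollens' yes; soluble in water NO; UV-active yes
(B) compound kappa — decolorizes bromine yes; reacts with sodium yes; positive Tollens' yes; soluble in water NO; UV-active yes
(C) compound epsilon — decolorizes bromine NO; reacts with sodium NO; positive Tollens' yes; soluble in water NO; UV-active NO
(D) compound iota — accounts for every observation (reacts with sodium via decolorizes bromine → reacts with sodium)
(E) compound mu — decolorizes bromine yes; reacts with sodium yes; positive Tollens' yes; soluble in water NO; UV-active NO
(F) compound delta — does not account for positive Tollens'
(D) alone accounts for all the evidence.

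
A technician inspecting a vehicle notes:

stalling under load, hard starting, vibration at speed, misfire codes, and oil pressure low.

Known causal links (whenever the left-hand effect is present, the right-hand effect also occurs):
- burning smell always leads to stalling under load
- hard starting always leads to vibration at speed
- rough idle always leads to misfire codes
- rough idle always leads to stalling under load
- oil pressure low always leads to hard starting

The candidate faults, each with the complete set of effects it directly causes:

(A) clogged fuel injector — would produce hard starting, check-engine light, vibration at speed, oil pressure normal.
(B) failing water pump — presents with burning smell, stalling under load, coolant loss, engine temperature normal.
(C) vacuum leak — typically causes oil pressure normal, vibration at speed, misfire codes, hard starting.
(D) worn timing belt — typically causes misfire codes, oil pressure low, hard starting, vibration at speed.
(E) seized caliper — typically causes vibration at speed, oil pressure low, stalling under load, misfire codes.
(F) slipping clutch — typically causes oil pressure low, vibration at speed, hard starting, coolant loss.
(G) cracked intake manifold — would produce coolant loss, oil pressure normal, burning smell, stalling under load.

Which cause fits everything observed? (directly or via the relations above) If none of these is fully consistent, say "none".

E

Per-candidate check:
(A) clogged fuel injector — fails on stalling under load, misfire codes, oil pressure low (predicts oil pressure normal, not oil pressure low)
(B) failing water pump — stalling under load yes; hard starting NO; vibration at speed NO; misfire codes NO; oil pressure low NO
(C) vacuum leak — fails on stalling under load, oil pressure low (predicts oil pressure normal, not oil pressure low)
(D) worn timing belt — stalling under load NO; hard starting yes; vibration at speed yes; misfire codes yes; oil pressure low yes
(E) seized caliper — stalling under load yes; hard starting yes (through oil pressure low → hard starting); vibration at speed yes; misfire codes yes; oil pressure low yes
(F) slipping clutch — does not account for stalling under load, misfire codes
(G) cracked intake manifold — stalling under load yes; hard starting NO; vibration at speed NO; misfire codes NO; oil pressure low NO
Only (E) is consistent with every observation.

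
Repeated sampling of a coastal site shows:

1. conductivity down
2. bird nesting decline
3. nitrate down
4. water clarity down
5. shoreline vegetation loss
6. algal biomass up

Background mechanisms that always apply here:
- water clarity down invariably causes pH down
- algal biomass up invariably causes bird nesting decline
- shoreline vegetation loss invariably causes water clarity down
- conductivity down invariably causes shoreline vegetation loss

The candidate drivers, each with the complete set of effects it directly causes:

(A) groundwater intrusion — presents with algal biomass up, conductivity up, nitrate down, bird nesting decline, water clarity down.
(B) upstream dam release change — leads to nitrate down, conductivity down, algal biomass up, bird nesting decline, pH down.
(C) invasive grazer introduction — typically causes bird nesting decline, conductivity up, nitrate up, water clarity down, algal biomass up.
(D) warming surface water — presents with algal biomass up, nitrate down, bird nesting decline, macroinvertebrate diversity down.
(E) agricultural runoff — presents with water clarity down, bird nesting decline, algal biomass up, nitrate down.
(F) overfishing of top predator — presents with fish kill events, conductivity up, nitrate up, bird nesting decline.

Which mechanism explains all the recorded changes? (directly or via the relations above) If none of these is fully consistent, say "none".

Testing each hypothesis:
(A) groundwater intrusion — conductivity down NO; bird nesting decline yes; nitrate down yes; water clarity down yes; shoreline vegetation loss NO; algal biomass up yes
(B) upstream dam release change — accounts for every observation (water clarity down via conductivity down → shoreline vegetation loss → water clarity down)
(C) invasive grazer introduction — conductivity down NO; bird nesting decline yes; nitrate down NO; water clarity down yes; shoreline vegetation loss NO; algal biomass up yes
(D) warming surface water — does not account for conductivity down, water clarity down, shoreline vegetation loss
(E) agricultural runoff — does not account for conductivity down, shoreline vegetation loss
(F) overfishing of top predator — conductivity down NO; bird nesting decline yes; nitrate down NO; water clarity down NO; shoreline vegetation loss NO; algal biomass up NO
Only (B) is consistent with every observation.

B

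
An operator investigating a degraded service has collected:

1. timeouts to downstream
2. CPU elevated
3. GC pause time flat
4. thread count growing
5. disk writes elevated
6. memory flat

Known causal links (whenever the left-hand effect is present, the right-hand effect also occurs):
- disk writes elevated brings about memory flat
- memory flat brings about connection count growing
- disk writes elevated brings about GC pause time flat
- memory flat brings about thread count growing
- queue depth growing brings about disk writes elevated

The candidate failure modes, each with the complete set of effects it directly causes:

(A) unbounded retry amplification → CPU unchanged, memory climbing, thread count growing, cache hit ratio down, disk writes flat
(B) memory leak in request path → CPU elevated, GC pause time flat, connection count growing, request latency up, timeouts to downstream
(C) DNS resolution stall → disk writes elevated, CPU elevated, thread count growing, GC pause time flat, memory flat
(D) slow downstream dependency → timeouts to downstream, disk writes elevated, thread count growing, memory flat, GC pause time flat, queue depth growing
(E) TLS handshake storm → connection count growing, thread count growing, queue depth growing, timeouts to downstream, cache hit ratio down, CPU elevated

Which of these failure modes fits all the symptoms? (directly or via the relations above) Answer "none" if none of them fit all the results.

Checking each candidate against the observations:
(A) unbounded retry amplification — timeouts to downstream -; CPU elevated -; GC pause time flat -; thread count growing +; disk writes elevated -; memory flat -
(B) memory leak in request path — timeouts to downstream +; CPU elevated +; GC pause time flat +; thread count growing -; disk writes elevated -; memory flat -
(C) DNS resolution stall — does not account for timeouts to downstream
(D) slow downstream dependency — timeouts to downstream +; CPU elevated -; GC pause time flat +; thread count growing +; disk writes elevated +; memory flat +
(E) TLS handshake storm — timeouts to downstream +; CPU elevated +; GC pause time flat + (through queue depth growing → disk writes elevated → GC pause time flat); thread count growing +; disk writes elevated + (through queue depth growing → disk writes elevated); memory flat + (through queue depth growing → disk writes elevated → memory flat)
Only (E) is consistent with every observation.

E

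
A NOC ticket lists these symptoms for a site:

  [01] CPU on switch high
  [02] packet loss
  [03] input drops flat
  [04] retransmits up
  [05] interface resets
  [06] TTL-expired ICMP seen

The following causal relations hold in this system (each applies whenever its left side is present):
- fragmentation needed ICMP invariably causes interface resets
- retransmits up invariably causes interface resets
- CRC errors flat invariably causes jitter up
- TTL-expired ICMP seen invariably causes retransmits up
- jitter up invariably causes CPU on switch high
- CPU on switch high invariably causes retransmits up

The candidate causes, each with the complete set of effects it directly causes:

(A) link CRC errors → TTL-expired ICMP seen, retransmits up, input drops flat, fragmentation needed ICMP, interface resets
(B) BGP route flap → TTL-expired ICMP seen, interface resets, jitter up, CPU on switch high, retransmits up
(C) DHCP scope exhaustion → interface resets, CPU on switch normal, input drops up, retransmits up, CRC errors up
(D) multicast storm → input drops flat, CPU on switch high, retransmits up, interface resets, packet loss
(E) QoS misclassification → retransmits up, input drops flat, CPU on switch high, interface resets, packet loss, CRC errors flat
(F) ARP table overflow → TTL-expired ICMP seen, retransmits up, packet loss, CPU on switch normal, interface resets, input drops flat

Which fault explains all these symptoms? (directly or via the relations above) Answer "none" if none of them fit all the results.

none

Checking each candidate against the observations:
(A) link CRC errors — CPU on switch high miss; packet loss miss; input drops flat match; retransmits up match; interface resets match; TTL-expired ICMP seen match
(B) BGP route flap — CPU on switch high match; packet loss miss; input drops flat miss; retransmits up match; interface resets match; TTL-expired ICMP seen match
(C) DHCP scope exhaustion — fails on CPU on switch high, packet loss, input drops flat, TTL-expired ICMP seen (predicts CPU on switch normal, not CPU on switch high; predicts input drops up, not input drops flat)
(D) multicast storm — does not account for TTL-expired ICMP seen
(E) QoS misclassification — does not account for TTL-expired ICMP seen
(F) ARP table overflow — fails on CPU on switch high (predicts CPU on switch normal, not CPU on switch high)
No candidate is consistent with all observations.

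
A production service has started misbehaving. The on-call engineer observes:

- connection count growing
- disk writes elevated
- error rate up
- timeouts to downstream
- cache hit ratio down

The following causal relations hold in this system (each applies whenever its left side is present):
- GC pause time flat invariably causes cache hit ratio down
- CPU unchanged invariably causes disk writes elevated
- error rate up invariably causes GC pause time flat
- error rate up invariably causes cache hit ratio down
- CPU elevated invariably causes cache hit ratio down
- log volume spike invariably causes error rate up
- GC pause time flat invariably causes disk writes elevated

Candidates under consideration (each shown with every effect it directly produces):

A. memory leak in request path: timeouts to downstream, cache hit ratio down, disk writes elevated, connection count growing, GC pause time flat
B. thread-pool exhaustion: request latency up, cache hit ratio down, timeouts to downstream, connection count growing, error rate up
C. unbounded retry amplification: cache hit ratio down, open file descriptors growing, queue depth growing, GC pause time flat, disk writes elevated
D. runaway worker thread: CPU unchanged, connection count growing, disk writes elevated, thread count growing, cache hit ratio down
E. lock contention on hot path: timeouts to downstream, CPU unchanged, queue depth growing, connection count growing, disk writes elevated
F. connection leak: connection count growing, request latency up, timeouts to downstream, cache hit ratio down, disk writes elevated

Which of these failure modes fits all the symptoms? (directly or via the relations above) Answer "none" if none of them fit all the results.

Checking each candidate against the observations:
(A) memory leak in request path — connection count growing match; disk writes elevated match; error rate up miss; timeouts to downstream match; cache hit ratio down match
(B) thread-pool exhaustion — accounts for every observation (disk writes elevated via error rate up → GC pause time flat → disk writes elevated)
(C) unbounded retry amplification — does not account for connection count growing, error rate up, timeouts to downstream
(D) runaway worker thread — connection count growing match; disk writes elevated match; error rate up miss; timeouts to downstream miss; cache hit ratio down match
(E) lock contention on hot path — does not account for error rate up, cache hit ratio down
(F) connection leak — does not account for error rate up
Only (B) is consistent with every observation.

B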